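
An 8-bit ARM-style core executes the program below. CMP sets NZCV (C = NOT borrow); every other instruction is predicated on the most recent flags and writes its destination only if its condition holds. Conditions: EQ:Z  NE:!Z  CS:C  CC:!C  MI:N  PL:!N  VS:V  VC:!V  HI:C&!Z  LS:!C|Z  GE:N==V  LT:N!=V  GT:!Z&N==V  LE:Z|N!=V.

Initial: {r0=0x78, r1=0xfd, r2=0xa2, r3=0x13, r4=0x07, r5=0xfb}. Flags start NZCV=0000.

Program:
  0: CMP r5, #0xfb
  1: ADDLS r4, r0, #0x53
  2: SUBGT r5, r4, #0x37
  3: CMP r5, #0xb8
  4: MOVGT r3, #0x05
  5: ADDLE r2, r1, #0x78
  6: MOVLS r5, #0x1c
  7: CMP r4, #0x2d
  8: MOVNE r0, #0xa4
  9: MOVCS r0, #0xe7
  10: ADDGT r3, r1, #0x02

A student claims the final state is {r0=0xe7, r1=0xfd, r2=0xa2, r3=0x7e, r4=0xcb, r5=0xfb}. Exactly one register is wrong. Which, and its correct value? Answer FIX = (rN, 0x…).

[0] flags=0110 → (cmp)
[1] flags=0110 LS?T → r4=0xcb
[2] flags=0110 GT?F → skip
[3] flags=0010 → (cmp)
[4] flags=0010 GT?T → r3=0x05
[5] flags=0010 LE?F → skip
[6] flags=0010 LS?F → skip
[7] flags=1010 → (cmp)
[8] flags=1010 NE?T → r0=0xa4
[9] flags=1010 CS?T → r0=0xe7
[10] flags=1010 GT?F → skip

FIX = (r3, 0x05)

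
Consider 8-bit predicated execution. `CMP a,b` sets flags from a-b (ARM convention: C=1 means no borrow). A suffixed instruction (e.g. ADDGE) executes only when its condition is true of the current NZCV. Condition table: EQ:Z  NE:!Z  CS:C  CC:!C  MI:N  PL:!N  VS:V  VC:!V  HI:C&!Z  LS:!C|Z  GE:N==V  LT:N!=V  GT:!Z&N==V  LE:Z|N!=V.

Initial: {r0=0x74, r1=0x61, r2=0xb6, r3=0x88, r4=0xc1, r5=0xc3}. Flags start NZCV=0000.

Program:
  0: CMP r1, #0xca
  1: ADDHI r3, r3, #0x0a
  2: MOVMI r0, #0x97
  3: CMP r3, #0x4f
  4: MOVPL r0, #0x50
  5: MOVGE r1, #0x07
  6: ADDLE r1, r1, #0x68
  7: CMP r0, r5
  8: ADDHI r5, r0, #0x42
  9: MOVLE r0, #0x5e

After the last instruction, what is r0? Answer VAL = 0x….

VAL = 0x50

[0] flags=1001 → (cmp)
[1] flags=1001 HI?F → skip
[2] flags=1001 MI?T → r0=0x97
[3] flags=0011 → (cmp)
[4] flags=0011 PL?T → r0=0x50
[5] flags=0011 GE?F → skip
[6] flags=0011 LE?T → r1=0xc9
[7] flags=1001 → (cmp)
[8] flags=1001 HI?F → skip
[9] flags=1001 LE?F → skip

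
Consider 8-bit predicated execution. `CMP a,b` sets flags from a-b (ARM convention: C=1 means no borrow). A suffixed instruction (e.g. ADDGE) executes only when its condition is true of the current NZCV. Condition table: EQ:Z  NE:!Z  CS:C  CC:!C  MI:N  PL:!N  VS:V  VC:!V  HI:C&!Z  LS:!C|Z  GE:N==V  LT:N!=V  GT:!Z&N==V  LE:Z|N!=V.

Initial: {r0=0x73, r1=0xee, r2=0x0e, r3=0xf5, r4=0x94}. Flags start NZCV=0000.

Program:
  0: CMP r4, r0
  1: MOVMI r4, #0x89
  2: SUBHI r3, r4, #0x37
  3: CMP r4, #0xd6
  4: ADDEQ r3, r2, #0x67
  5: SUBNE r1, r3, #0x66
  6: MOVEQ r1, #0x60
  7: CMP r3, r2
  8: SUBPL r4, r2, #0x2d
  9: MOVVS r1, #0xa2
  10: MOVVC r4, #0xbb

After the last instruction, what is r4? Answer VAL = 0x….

VAL = 0xbb

0: ✓ CMP  NZCV=0011
1: · MOVMI
2: ✓ SUBHI  r3←0x5d
3: ✓ CMP  NZCV=1000
4: · ADDEQ
5: ✓ SUBNE  r1←0xf7
6: · MOVEQ
7: ✓ CMP  NZCV=0010
8: ✓ SUBPL  r4←0xe1
9: · MOVVS
10: ✓ MOVVC  r4←0xbb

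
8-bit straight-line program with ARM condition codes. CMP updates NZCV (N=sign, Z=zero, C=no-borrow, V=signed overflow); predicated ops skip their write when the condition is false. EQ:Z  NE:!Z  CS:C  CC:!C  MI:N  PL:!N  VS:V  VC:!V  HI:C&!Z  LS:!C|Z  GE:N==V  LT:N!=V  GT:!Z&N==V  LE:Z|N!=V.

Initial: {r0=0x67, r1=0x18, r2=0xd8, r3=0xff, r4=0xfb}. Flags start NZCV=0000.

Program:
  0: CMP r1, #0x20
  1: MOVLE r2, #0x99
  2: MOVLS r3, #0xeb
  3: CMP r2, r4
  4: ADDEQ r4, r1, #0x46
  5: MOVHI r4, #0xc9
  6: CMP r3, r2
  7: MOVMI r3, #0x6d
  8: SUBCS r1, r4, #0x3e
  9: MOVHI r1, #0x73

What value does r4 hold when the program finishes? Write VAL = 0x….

[0] flags=1000 → (cmp)
[1] flags=1000 LE?T → r2=0x99
[2] flags=1000 LS?T → r3=0xeb
[3] flags=1000 → (cmp)
[4] flags=1000 EQ?F → skip
[5] flags=1000 HI?F → skip
[6] flags=0010 → (cmp)
[7] flags=0010 MI?F → skip
[8] flags=0010 CS?T → r1=0xbd
[9] flags=0010 HI?T → r1=0x73

VAL = 0xfb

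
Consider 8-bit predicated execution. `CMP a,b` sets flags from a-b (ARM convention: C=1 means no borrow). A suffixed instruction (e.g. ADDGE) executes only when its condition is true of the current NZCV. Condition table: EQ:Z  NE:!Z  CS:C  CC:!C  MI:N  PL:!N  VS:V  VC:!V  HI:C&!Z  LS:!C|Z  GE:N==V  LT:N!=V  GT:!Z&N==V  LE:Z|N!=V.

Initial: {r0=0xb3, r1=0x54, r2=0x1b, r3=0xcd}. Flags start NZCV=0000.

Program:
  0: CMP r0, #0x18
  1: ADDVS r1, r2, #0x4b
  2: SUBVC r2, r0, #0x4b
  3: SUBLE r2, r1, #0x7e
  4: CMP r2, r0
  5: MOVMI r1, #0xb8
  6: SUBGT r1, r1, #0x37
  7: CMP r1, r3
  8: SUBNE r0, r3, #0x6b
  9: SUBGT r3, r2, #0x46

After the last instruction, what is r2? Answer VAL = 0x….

VAL = 0xd6

0: ✓ CMP  NZCV=1010
1: · ADDVS
2: ✓ SUBVC  r2←0x68
3: ✓ SUBLE  r2←0xd6
4: ✓ CMP  NZCV=0010
5: · MOVMI
6: ✓ SUBGT  r1←0x1d
7: ✓ CMP  NZCV=0000
8: ✓ SUBNE  r0←0x62
9: ✓ SUBGT  r3←0x90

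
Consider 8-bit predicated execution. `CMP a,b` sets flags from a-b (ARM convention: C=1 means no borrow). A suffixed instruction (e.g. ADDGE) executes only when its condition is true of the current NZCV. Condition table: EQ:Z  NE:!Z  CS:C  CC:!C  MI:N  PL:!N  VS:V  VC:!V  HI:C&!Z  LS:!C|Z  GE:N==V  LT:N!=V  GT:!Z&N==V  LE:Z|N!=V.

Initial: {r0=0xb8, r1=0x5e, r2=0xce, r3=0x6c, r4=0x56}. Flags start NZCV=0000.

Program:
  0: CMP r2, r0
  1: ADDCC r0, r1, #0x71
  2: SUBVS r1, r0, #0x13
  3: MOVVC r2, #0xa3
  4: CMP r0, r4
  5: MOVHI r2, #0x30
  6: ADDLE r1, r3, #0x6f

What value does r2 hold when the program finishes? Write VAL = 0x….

[0] flags=0010 → (cmp)
[1] flags=0010 CC?F → skip
[2] flags=0010 VS?F → skip
[3] flags=0010 VC?T → r2=0xa3
[4] flags=0011 → (cmp)
[5] flags=0011 HI?T → r2=0x30
[6] flags=0011 LE?T → r1=0xdb

VAL = 0x30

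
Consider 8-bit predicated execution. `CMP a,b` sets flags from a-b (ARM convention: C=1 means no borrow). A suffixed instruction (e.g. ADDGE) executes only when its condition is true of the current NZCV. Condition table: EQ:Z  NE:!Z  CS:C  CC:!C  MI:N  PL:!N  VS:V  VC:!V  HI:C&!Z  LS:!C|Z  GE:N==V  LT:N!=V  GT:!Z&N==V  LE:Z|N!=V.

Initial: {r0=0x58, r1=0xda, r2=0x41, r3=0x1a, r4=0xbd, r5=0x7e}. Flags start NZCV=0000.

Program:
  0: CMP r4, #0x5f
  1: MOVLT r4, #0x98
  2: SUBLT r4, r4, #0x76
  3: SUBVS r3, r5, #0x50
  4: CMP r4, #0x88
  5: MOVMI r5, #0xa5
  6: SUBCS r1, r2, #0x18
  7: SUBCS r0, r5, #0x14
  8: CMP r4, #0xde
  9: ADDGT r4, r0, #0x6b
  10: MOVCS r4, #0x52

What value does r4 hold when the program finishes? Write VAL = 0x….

VAL = 0xc3

[0] flags=0011 → (cmp)
[1] flags=0011 LT?T → r4=0x98
[2] flags=0011 LT?T → r4=0x22
[3] flags=0011 VS?T → r3=0x2e
[4] flags=1001 → (cmp)
[5] flags=1001 MI?T → r5=0xa5
[6] flags=1001 CS?F → skip
[7] flags=1001 CS?F → skip
[8] flags=0000 → (cmp)
[9] flags=0000 GT?T → r4=0xc3
[10] flags=0000 CS?F → skip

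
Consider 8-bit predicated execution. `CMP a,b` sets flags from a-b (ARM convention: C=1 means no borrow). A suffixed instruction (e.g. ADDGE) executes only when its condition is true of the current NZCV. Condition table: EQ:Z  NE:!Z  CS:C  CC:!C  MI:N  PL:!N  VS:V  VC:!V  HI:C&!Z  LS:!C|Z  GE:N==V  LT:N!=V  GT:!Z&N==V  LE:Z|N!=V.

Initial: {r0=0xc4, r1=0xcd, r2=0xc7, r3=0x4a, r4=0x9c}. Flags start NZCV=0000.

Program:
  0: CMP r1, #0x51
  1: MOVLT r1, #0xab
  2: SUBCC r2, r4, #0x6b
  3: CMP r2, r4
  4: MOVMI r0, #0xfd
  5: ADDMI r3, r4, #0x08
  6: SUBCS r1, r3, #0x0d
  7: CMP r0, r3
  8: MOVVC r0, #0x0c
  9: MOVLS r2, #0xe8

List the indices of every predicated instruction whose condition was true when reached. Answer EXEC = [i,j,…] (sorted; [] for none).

[0] flags=0011 → (cmp)
[1] flags=0011 LT?T → r1=0xab
[2] flags=0011 CC?F → skip
[3] flags=0010 → (cmp)
[4] flags=0010 MI?F → skip
[5] flags=0010 MI?F → skip
[6] flags=0010 CS?T → r1=0x3d
[7] flags=0011 → (cmp)
[8] flags=0011 VC?F → skip
[9] flags=0011 LS?F → skip

EXEC = [1,6]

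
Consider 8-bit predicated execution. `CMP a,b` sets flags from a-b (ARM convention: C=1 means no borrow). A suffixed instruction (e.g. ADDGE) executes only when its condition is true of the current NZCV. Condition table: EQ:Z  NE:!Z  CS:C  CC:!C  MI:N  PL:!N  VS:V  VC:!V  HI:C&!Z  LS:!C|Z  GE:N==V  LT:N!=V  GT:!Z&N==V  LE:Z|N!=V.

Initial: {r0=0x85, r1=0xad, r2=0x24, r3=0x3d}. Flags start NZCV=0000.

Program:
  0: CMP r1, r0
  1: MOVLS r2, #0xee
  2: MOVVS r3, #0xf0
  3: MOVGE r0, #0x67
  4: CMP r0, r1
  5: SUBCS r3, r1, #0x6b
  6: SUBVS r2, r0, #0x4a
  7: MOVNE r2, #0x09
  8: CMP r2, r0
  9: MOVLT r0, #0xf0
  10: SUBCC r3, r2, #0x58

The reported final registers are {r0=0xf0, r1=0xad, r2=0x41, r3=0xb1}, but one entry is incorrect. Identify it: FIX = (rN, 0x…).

[0] flags=0010 → (cmp)
[1] flags=0010 LS?F → skip
[2] flags=0010 VS?F → skip
[3] flags=0010 GE?T → r0=0x67
[4] flags=1001 → (cmp)
[5] flags=1001 CS?F → skip
[6] flags=1001 VS?T → r2=0x1d
[7] flags=1001 NE?T → r2=0x09
[8] flags=1000 → (cmp)
[9] flags=1000 LT?T → r0=0xf0
[10] flags=1000 CC?T → r3=0xb1

FIX = (r2, 0x09)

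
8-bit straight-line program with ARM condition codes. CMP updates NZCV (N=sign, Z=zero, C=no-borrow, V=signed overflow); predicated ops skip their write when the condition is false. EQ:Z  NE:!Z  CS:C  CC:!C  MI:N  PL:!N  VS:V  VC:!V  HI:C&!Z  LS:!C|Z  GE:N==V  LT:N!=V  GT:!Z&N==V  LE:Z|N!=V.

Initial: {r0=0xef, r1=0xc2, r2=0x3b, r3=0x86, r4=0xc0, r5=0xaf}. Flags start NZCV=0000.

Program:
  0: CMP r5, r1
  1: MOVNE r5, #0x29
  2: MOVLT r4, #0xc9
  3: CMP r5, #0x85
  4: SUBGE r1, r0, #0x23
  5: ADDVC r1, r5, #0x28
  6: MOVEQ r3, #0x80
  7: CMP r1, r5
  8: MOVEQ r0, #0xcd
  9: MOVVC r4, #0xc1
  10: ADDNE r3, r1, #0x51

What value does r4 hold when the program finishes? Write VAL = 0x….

0: ✓ CMP  NZCV=1000
1: ✓ MOVNE  r5←0x29
2: ✓ MOVLT  r4←0xc9
3: ✓ CMP  NZCV=1001
4: ✓ SUBGE  r1←0xcc
5: · ADDVC
6: · MOVEQ
7: ✓ CMP  NZCV=1010
8: · MOVEQ
9: ✓ MOVVC  r4←0xc1
10: ✓ ADDNE  r3←0x1d

VAL = 0xc1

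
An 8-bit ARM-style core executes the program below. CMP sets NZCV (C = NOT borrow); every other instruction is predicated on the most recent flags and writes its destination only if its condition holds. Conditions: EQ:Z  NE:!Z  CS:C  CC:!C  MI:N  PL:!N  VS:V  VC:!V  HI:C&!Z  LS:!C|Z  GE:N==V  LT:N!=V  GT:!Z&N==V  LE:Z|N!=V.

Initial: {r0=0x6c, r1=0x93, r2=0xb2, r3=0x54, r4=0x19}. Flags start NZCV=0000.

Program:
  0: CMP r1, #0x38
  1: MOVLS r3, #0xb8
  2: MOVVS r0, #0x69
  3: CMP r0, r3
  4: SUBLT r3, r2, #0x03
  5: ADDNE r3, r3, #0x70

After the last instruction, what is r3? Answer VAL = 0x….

0: ✓ CMP  NZCV=0011
1: · MOVLS
2: ✓ MOVVS  r0←0x69
3: ✓ CMP  NZCV=0010
4: · SUBLT
5: ✓ ADDNE  r3←0xc4

VAL = 0xc4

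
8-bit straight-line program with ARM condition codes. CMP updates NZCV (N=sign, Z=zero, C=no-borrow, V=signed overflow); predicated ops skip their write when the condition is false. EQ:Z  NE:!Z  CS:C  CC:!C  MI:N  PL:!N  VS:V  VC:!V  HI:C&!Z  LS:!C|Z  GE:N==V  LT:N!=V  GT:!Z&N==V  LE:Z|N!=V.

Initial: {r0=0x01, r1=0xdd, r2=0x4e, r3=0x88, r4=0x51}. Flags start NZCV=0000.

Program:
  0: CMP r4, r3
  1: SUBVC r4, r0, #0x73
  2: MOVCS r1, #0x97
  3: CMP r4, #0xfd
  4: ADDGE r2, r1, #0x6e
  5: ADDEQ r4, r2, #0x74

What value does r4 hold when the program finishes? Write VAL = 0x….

0: ✓ CMP  NZCV=1001
1: · SUBVC
2: · MOVCS
3: ✓ CMP  NZCV=0000
4: ✓ ADDGE  r2←0x4b
5: · ADDEQ

VAL = 0x51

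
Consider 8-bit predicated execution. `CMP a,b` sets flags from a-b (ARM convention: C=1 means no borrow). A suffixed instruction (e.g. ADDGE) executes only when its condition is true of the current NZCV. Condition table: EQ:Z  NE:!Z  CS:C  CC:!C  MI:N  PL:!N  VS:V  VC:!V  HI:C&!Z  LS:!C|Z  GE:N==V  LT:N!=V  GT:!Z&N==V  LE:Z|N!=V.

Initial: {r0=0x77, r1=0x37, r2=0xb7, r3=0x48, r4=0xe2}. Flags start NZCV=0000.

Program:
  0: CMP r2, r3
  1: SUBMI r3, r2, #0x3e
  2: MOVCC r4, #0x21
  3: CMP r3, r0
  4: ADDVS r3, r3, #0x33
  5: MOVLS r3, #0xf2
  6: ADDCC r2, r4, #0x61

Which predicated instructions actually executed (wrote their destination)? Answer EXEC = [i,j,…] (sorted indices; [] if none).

EXEC = [5,6]

0: ✓ CMP  NZCV=0011
1: · SUBMI
2: · MOVCC
3: ✓ CMP  NZCV=1000
4: · ADDVS
5: ✓ MOVLS  r3←0xf2
6: ✓ ADDCC  r2←0x43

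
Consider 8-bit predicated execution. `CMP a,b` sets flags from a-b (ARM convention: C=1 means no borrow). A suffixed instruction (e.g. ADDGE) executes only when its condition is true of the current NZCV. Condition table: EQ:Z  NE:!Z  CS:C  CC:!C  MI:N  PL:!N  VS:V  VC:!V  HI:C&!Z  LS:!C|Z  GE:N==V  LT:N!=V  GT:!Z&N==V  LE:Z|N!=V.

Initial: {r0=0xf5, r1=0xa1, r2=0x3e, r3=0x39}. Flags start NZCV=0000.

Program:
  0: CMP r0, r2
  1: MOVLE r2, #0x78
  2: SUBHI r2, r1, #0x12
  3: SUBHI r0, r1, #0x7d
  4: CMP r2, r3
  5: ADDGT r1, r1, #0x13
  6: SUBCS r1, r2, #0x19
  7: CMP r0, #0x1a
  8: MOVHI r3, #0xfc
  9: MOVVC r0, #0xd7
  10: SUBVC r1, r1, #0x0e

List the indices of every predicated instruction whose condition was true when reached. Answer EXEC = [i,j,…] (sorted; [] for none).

EXEC = [1,2,3,6,8,9,10]

[0] flags=1010 → (cmp)
[1] flags=1010 LE?T → r2=0x78
[2] flags=1010 HI?T → r2=0x8f
[3] flags=1010 HI?T → r0=0x24
[4] flags=0011 → (cmp)
[5] flags=0011 GT?F → skip
[6] flags=0011 CS?T → r1=0x76
[7] flags=0010 → (cmp)
[8] flags=0010 HI?T → r3=0xfc
[9] flags=0010 VC?T → r0=0xd7
[10] flags=0010 VC?T → r1=0x68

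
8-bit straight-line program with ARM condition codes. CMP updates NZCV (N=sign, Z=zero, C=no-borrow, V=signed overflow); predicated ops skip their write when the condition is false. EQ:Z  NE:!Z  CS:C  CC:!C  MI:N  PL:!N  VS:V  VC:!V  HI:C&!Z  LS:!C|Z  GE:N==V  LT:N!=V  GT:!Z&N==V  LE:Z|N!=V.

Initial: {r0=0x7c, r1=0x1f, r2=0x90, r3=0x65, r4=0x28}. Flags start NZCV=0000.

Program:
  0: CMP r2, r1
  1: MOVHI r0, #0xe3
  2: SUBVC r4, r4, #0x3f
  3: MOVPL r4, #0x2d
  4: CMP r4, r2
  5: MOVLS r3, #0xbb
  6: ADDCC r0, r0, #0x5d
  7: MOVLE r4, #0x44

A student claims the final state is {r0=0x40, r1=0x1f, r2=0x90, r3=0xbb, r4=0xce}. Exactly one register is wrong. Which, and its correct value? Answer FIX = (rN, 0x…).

[0] flags=0011 → (cmp)
[1] flags=0011 HI?T → r0=0xe3
[2] flags=0011 VC?F → skip
[3] flags=0011 PL?T → r4=0x2d
[4] flags=1001 → (cmp)
[5] flags=1001 LS?T → r3=0xbb
[6] flags=1001 CC?T → r0=0x40
[7] flags=1001 LE?F → skip

FIX = (r4, 0x2d)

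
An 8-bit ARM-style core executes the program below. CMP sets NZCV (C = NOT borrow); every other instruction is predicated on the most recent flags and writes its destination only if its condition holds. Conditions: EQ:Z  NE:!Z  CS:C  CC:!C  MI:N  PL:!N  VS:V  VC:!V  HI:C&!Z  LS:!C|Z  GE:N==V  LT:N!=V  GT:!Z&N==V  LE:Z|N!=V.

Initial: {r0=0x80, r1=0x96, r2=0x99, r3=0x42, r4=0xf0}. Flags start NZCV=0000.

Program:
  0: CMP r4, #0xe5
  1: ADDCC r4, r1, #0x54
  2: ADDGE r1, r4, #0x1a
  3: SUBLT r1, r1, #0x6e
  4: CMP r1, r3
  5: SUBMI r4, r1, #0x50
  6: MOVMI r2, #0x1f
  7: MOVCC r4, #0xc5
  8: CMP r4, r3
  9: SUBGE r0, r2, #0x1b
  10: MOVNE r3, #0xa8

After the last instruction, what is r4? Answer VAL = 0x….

[0] flags=0010 → (cmp)
[1] flags=0010 CC?F → skip
[2] flags=0010 GE?T → r1=0x0a
[3] flags=0010 LT?F → skip
[4] flags=1000 → (cmp)
[5] flags=1000 MI?T → r4=0xba
[6] flags=1000 MI?T → r2=0x1f
[7] flags=1000 CC?T → r4=0xc5
[8] flags=1010 → (cmp)
[9] flags=1010 GE?F → skip
[10] flags=1010 NE?T → r3=0xa8

VAL = 0xc5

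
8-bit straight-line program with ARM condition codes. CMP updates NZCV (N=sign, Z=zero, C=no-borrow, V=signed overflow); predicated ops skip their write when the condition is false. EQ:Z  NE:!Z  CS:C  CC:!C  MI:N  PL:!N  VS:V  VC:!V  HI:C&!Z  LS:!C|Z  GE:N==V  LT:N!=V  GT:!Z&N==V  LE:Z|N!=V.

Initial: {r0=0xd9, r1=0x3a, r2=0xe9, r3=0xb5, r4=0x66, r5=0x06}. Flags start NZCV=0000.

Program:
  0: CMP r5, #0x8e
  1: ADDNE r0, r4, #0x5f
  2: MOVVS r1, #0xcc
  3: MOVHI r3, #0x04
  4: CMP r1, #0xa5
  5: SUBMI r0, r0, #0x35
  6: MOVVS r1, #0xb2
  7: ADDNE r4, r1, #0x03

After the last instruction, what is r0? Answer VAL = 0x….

VAL = 0x90

0: ✓ CMP  NZCV=0000
1: ✓ ADDNE  r0←0xc5
2: · MOVVS
3: · MOVHI
4: ✓ CMP  NZCV=1001
5: ✓ SUBMI  r0←0x90
6: ✓ MOVVS  r1←0xb2
7: ✓ ADDNE  r4←0xb5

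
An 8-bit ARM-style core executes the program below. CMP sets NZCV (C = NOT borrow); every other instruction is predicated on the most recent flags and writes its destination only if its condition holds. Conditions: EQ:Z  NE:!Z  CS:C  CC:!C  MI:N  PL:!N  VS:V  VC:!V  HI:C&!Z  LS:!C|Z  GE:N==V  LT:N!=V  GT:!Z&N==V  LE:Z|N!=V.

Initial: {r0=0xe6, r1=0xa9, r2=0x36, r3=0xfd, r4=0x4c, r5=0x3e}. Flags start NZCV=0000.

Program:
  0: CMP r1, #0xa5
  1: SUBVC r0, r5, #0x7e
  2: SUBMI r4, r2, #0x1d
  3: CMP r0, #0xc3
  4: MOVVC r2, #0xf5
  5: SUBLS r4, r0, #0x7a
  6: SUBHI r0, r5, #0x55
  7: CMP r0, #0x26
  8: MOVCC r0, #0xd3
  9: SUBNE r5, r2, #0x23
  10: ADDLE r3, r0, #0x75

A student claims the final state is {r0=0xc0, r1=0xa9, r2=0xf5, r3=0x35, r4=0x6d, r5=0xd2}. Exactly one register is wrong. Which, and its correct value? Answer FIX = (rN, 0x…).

[0] flags=0010 → (cmp)
[1] flags=0010 VC?T → r0=0xc0
[2] flags=0010 MI?F → skip
[3] flags=1000 → (cmp)
[4] flags=1000 VC?T → r2=0xf5
[5] flags=1000 LS?T → r4=0x46
[6] flags=1000 HI?F → skip
[7] flags=1010 → (cmp)
[8] flags=1010 CC?F → skip
[9] flags=1010 NE?T → r5=0xd2
[10] flags=1010 LE?T → r3=0x35

FIX = (r4, 0x46)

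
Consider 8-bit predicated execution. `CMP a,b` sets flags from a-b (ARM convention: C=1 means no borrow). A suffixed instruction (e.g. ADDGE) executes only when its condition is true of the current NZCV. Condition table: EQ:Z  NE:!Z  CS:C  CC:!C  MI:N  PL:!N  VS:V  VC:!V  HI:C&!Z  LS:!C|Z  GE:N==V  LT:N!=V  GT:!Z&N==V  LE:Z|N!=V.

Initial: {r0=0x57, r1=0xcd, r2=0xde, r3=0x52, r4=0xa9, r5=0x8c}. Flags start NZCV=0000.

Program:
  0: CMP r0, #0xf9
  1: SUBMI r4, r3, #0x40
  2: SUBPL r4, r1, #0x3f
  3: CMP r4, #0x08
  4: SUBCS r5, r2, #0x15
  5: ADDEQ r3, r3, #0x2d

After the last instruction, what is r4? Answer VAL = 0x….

[0] flags=0000 → (cmp)
[1] flags=0000 MI?F → skip
[2] flags=0000 PL?T → r4=0x8e
[3] flags=1010 → (cmp)
[4] flags=1010 CS?T → r5=0xc9
[5] flags=1010 EQ?F → skip

VAL = 0x8e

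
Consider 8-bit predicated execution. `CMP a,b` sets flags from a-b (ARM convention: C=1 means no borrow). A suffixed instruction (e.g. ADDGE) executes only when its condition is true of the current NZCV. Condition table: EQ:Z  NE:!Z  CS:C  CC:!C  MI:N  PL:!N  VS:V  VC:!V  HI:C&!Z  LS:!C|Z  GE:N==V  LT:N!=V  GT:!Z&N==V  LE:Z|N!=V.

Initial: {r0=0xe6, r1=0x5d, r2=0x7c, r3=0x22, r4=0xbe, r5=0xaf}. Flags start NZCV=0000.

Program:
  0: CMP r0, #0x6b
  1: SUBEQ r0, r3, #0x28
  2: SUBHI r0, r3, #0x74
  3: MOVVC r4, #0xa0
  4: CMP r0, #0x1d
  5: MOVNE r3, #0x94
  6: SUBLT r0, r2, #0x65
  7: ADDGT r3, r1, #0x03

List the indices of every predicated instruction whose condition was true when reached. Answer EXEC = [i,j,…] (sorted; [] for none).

[0] flags=0011 → (cmp)
[1] flags=0011 EQ?F → skip
[2] flags=0011 HI?T → r0=0xae
[3] flags=0011 VC?F → skip
[4] flags=1010 → (cmp)
[5] flags=1010 NE?T → r3=0x94
[6] flags=1010 LT?T → r0=0x17
[7] flags=1010 GT?F → skip

EXEC = [2,5,6]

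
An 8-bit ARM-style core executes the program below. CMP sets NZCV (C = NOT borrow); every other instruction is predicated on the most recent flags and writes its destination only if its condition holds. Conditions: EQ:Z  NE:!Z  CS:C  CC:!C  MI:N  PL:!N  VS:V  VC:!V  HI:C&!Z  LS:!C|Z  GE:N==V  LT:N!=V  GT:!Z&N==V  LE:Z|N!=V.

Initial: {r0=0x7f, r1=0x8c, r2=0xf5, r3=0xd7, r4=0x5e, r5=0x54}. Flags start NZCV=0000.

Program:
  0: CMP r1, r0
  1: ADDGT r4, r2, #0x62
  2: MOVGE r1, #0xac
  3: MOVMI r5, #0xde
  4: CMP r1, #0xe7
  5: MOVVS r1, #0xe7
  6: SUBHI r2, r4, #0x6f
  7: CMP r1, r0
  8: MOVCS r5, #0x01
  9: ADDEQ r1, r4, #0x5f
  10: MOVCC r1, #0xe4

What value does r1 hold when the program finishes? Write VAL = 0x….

[0] flags=0011 → (cmp)
[1] flags=0011 GT?F → skip
[2] flags=0011 GE?F → skip
[3] flags=0011 MI?F → skip
[4] flags=1000 → (cmp)
[5] flags=1000 VS?F → skip
[6] flags=1000 HI?F → skip
[7] flags=0011 → (cmp)
[8] flags=0011 CS?T → r5=0x01
[9] flags=0011 EQ?F → skip
[10] flags=0011 CC?F → skip

VAL = 0x8c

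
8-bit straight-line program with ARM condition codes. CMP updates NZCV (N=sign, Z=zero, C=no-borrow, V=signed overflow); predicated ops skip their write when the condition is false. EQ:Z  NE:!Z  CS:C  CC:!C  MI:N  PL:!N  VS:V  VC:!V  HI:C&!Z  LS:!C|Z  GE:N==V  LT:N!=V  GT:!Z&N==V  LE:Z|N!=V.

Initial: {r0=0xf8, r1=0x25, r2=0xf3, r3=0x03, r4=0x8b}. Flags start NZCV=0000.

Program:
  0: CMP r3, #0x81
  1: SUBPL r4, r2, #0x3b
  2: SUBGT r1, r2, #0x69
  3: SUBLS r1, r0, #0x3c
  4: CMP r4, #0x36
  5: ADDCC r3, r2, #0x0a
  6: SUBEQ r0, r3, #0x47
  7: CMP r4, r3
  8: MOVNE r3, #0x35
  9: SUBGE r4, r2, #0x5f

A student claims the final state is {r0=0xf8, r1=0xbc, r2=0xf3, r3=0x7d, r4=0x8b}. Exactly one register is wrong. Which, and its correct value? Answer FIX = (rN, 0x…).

FIX = (r3, 0x35)

[0] flags=1001 → (cmp)
[1] flags=1001 PL?F → skip
[2] flags=1001 GT?T → r1=0x8a
[3] flags=1001 LS?T → r1=0xbc
[4] flags=0011 → (cmp)
[5] flags=0011 CC?F → skip
[6] flags=0011 EQ?F → skip
[7] flags=1010 → (cmp)
[8] flags=1010 NE?T → r3=0x35
[9] flags=1010 GE?F → skip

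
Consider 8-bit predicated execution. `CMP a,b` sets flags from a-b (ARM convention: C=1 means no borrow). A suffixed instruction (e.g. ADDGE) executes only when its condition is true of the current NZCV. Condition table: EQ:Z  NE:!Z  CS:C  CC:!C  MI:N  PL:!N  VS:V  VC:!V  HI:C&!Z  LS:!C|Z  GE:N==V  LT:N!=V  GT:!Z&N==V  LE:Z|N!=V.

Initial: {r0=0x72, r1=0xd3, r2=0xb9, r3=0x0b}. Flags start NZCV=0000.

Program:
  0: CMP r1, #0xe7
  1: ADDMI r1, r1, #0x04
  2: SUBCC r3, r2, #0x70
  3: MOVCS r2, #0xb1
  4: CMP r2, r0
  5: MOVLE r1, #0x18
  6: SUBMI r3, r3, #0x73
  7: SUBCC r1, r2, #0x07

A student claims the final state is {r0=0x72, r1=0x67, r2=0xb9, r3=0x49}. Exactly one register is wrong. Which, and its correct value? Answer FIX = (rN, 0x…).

FIX = (r1, 0x18)

[0] flags=1000 → (cmp)
[1] flags=1000 MI?T → r1=0xd7
[2] flags=1000 CC?T → r3=0x49
[3] flags=1000 CS?F → skip
[4] flags=0011 → (cmp)
[5] flags=0011 LE?T → r1=0x18
[6] flags=0011 MI?F → skip
[7] flags=0011 CC?F → skip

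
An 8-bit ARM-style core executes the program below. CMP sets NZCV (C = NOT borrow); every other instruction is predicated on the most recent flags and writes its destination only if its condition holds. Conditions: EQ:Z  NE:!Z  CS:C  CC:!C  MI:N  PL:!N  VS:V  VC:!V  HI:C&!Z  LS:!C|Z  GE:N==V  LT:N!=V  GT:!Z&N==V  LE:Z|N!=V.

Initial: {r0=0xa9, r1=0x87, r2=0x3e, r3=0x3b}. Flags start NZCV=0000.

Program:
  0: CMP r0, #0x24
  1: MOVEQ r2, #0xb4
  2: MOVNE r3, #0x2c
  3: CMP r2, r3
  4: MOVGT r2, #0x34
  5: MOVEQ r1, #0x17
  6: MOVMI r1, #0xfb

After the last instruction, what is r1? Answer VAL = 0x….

VAL = 0x87

[0] flags=1010 → (cmp)
[1] flags=1010 EQ?F → skip
[2] flags=1010 NE?T → r3=0x2c
[3] flags=0010 → (cmp)
[4] flags=0010 GT?T → r2=0x34
[5] flags=0010 EQ?F → skip
[6] flags=0010 MI?F → skip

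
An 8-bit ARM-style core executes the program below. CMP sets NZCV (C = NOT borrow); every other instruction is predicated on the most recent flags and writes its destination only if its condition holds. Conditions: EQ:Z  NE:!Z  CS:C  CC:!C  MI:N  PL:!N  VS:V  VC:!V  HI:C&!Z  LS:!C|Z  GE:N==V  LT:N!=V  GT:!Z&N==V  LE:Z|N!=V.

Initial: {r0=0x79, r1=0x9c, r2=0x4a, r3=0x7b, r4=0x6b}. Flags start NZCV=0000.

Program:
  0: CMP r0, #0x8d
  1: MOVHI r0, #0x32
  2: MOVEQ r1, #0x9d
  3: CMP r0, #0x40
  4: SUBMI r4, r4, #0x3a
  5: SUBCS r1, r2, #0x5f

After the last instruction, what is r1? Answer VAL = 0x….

[0] flags=1001 → (cmp)
[1] flags=1001 HI?F → skip
[2] flags=1001 EQ?F → skip
[3] flags=0010 → (cmp)
[4] flags=0010 MI?F → skip
[5] flags=0010 CS?T → r1=0xeb

VAL = 0xeb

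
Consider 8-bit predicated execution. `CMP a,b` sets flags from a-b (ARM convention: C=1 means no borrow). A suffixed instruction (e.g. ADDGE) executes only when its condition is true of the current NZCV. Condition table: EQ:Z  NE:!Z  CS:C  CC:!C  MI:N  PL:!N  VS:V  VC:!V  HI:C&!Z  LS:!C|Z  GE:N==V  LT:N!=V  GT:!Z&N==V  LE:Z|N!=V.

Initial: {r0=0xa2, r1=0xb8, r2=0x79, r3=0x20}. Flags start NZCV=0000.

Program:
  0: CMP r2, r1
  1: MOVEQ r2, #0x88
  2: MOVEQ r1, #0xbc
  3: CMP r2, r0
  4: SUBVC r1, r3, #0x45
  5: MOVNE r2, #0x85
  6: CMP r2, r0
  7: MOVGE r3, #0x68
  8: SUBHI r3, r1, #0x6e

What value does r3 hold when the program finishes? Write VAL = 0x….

0: ✓ CMP  NZCV=1001
1: · MOVEQ
2: · MOVEQ
3: ✓ CMP  NZCV=1001
4: · SUBVC
5: ✓ MOVNE  r2←0x85
6: ✓ CMP  NZCV=1000
7: · MOVGE
8: · SUBHI

VAL = 0x20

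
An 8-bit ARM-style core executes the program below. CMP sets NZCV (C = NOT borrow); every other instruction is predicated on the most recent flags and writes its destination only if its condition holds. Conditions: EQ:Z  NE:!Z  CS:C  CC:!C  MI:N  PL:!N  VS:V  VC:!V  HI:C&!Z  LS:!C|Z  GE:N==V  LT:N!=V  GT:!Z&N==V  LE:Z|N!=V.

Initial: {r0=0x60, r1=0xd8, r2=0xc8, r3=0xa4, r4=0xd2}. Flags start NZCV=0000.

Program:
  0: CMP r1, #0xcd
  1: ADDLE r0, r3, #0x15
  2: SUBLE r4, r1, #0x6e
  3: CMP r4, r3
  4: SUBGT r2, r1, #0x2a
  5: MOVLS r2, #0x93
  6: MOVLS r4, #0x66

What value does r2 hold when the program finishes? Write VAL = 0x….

VAL = 0xae

0: ✓ CMP  NZCV=0010
1: · ADDLE
2: · SUBLE
3: ✓ CMP  NZCV=0010
4: ✓ SUBGT  r2←0xae
5: · MOVLS
6: · MOVLS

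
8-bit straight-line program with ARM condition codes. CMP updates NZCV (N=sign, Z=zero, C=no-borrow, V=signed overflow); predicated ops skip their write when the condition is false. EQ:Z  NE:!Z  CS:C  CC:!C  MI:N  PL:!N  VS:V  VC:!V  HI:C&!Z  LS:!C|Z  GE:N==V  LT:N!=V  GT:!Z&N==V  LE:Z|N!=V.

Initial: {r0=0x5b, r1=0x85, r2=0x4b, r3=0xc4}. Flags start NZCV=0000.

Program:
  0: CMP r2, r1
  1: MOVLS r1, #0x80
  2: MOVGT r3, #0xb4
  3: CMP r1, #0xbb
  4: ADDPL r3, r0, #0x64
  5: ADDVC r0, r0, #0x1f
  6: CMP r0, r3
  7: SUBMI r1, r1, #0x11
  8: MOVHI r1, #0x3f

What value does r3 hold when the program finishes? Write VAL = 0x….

0: ✓ CMP  NZCV=1001
1: ✓ MOVLS  r1←0x80
2: ✓ MOVGT  r3←0xb4
3: ✓ CMP  NZCV=1000
4: · ADDPL
5: ✓ ADDVC  r0←0x7a
6: ✓ CMP  NZCV=1001
7: ✓ SUBMI  r1←0x6f
8: · MOVHI

VAL = 0xb4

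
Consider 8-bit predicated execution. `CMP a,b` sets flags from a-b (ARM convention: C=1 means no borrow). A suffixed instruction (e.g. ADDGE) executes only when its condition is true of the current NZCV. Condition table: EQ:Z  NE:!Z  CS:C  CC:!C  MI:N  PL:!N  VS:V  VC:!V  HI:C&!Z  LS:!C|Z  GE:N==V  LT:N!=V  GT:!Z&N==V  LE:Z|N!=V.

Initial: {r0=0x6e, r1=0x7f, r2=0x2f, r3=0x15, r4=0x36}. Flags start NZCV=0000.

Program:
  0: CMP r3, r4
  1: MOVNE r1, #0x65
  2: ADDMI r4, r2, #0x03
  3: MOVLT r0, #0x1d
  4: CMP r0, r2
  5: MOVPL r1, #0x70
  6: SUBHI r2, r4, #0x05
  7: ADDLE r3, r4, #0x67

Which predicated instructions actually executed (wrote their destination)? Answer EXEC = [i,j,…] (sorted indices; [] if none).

[0] flags=1000 → (cmp)
[1] flags=1000 NE?T → r1=0x65
[2] flags=1000 MI?T → r4=0x32
[3] flags=1000 LT?T → r0=0x1d
[4] flags=1000 → (cmp)
[5] flags=1000 PL?F → skip
[6] flags=1000 HI?F → skip
[7] flags=1000 LE?T → r3=0x99

EXEC = [1,2,3,7]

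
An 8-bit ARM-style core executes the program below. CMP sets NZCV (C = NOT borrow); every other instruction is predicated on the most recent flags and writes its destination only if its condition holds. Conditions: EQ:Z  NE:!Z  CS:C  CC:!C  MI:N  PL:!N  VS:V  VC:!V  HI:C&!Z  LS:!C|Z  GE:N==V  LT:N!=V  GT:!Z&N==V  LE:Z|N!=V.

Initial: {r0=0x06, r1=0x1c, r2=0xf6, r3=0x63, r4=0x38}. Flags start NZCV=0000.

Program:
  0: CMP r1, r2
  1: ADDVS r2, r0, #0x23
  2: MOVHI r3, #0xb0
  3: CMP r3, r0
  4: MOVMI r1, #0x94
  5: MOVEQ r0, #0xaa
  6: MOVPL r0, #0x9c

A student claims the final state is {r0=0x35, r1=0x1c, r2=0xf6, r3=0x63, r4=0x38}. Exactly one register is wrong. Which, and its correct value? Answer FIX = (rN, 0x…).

FIX = (r0, 0x9c)

0: ✓ CMP  NZCV=0000
1: · ADDVS
2: · MOVHI
3: ✓ CMP  NZCV=0010
4: · MOVMI
5: · MOVEQ
6: ✓ MOVPL  r0←0x9c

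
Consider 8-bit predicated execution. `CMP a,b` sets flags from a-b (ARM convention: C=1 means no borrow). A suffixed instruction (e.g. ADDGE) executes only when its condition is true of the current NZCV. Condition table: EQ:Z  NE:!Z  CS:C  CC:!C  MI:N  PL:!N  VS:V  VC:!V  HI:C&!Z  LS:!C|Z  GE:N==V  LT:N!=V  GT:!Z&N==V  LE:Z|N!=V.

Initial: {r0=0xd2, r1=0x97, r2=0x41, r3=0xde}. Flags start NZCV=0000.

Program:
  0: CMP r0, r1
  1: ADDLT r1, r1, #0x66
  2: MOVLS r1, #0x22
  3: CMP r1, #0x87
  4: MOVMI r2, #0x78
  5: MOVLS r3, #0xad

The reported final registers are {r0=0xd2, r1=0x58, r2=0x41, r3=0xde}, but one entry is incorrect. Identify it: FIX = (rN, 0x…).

FIX = (r1, 0x97)

[0] flags=0010 → (cmp)
[1] flags=0010 LT?F → skip
[2] flags=0010 LS?F → skip
[3] flags=0010 → (cmp)
[4] flags=0010 MI?F → skip
[5] flags=0010 LS?F → skip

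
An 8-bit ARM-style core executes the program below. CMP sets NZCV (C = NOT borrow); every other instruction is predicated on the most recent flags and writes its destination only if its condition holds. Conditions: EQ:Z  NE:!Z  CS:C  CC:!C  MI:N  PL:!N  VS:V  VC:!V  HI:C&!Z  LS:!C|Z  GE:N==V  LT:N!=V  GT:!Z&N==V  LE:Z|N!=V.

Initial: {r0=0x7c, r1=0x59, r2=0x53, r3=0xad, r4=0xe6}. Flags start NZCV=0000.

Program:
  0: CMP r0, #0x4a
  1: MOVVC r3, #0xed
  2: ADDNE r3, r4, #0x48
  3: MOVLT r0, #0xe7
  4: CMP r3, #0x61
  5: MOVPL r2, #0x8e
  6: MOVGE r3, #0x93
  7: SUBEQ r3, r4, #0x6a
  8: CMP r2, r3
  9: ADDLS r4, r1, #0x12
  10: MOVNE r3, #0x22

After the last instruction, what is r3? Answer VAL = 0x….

0: ✓ CMP  NZCV=0010
1: ✓ MOVVC  r3←0xed
2: ✓ ADDNE  r3←0x2e
3: · MOVLT
4: ✓ CMP  NZCV=1000
5: · MOVPL
6: · MOVGE
7: · SUBEQ
8: ✓ CMP  NZCV=0010
9: · ADDLS
10: ✓ MOVNE  r3←0x22

VAL = 0x22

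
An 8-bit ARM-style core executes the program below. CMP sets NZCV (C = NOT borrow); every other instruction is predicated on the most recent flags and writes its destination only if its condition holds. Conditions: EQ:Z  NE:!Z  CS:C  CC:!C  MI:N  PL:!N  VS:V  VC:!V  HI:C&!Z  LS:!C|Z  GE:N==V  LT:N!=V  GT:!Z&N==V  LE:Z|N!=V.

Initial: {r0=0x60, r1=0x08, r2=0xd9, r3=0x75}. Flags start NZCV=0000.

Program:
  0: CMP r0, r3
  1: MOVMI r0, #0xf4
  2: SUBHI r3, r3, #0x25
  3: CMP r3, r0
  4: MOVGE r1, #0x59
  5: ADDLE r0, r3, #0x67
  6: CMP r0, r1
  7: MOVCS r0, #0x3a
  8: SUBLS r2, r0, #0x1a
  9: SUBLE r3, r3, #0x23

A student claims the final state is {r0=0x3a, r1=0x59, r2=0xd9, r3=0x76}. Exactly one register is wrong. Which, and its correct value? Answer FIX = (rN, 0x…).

FIX = (r3, 0x52)

[0] flags=1000 → (cmp)
[1] flags=1000 MI?T → r0=0xf4
[2] flags=1000 HI?F → skip
[3] flags=1001 → (cmp)
[4] flags=1001 GE?T → r1=0x59
[5] flags=1001 LE?F → skip
[6] flags=1010 → (cmp)
[7] flags=1010 CS?T → r0=0x3a
[8] flags=1010 LS?F → skip
[9] flags=1010 LE?T → r3=0x52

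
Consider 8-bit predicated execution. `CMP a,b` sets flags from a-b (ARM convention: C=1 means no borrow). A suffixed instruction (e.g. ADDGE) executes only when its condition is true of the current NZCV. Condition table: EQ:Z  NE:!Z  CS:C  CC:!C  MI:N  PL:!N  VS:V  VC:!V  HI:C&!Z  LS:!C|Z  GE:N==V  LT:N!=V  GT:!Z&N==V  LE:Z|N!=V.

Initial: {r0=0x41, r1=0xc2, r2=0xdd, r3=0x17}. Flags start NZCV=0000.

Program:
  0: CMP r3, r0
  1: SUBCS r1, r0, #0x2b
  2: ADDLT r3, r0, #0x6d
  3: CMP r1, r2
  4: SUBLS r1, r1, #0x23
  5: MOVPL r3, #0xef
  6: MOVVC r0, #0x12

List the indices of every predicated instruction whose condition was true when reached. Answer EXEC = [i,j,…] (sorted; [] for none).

EXEC = [2,4,6]

0: ✓ CMP  NZCV=1000
1: · SUBCS
2: ✓ ADDLT  r3←0xae
3: ✓ CMP  NZCV=1000
4: ✓ SUBLS  r1←0x9f
5: · MOVPL
6: ✓ MOVVC  r0←0x12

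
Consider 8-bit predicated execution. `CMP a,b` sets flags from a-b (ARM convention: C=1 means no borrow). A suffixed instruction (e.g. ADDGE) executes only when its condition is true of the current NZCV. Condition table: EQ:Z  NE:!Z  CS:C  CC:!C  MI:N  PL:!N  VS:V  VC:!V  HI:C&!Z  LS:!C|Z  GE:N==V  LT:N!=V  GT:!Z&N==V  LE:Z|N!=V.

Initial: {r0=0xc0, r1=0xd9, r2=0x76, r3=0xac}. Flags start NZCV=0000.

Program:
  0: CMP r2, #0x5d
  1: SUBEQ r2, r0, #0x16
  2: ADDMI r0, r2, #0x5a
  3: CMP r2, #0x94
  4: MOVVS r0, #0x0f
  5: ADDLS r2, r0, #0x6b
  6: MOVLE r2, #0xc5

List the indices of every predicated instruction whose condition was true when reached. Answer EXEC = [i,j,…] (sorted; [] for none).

[0] flags=0010 → (cmp)
[1] flags=0010 EQ?F → skip
[2] flags=0010 MI?F → skip
[3] flags=1001 → (cmp)
[4] flags=1001 VS?T → r0=0x0f
[5] flags=1001 LS?T → r2=0x7a
[6] flags=1001 LE?F → skip

EXEC = [4,5]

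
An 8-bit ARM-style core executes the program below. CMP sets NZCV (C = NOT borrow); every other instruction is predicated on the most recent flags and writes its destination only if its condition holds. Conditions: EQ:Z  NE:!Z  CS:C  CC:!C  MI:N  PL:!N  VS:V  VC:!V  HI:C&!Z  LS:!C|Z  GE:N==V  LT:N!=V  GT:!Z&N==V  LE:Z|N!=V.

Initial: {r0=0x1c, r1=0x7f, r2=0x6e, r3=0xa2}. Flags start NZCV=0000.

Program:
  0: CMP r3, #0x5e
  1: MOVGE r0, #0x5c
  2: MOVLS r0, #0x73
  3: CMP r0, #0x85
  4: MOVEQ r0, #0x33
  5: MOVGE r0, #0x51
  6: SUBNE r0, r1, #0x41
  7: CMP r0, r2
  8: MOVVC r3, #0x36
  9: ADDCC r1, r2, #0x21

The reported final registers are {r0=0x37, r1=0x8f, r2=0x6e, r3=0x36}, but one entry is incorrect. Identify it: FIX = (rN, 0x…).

[0] flags=0011 → (cmp)
[1] flags=0011 GE?F → skip
[2] flags=0011 LS?F → skip
[3] flags=1001 → (cmp)
[4] flags=1001 EQ?F → skip
[5] flags=1001 GE?T → r0=0x51
[6] flags=1001 NE?T → r0=0x3e
[7] flags=1000 → (cmp)
[8] flags=1000 VC?T → r3=0x36
[9] flags=1000 CC?T → r1=0x8f

FIX = (r0, 0x3e)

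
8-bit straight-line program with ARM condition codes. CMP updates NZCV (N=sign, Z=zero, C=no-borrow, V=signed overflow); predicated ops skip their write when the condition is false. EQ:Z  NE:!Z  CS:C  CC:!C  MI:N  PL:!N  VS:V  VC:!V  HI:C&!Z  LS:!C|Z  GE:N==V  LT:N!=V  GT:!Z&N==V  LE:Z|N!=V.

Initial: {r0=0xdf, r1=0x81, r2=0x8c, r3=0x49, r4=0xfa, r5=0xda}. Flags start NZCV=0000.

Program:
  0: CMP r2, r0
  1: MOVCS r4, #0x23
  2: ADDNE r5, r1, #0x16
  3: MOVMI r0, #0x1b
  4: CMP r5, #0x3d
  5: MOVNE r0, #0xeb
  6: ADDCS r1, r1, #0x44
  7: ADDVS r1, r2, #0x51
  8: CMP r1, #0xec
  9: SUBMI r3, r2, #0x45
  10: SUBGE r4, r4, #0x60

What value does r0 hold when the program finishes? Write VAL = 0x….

[0] flags=1000 → (cmp)
[1] flags=1000 CS?F → skip
[2] flags=1000 NE?T → r5=0x97
[3] flags=1000 MI?T → r0=0x1b
[4] flags=0011 → (cmp)
[5] flags=0011 NE?T → r0=0xeb
[6] flags=0011 CS?T → r1=0xc5
[7] flags=0011 VS?T → r1=0xdd
[8] flags=1000 → (cmp)
[9] flags=1000 MI?T → r3=0x47
[10] flags=1000 GE?F → skip

VAL = 0xeb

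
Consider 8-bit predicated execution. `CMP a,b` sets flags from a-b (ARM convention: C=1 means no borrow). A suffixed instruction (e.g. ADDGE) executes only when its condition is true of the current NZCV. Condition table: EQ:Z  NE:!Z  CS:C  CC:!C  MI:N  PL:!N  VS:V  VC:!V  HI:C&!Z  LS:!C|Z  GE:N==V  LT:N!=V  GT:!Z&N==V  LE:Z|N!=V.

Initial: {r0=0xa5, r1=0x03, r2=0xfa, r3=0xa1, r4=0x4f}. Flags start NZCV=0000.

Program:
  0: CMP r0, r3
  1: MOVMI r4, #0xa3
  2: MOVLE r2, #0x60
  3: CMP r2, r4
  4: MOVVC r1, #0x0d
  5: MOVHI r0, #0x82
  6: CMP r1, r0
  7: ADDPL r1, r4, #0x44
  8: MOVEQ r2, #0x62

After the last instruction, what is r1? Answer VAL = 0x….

[0] flags=0010 → (cmp)
[1] flags=0010 MI?F → skip
[2] flags=0010 LE?F → skip
[3] flags=1010 → (cmp)
[4] flags=1010 VC?T → r1=0x0d
[5] flags=1010 HI?T → r0=0x82
[6] flags=1001 → (cmp)
[7] flags=1001 PL?F → skip
[8] flags=1001 EQ?F → skip

VAL = 0x0d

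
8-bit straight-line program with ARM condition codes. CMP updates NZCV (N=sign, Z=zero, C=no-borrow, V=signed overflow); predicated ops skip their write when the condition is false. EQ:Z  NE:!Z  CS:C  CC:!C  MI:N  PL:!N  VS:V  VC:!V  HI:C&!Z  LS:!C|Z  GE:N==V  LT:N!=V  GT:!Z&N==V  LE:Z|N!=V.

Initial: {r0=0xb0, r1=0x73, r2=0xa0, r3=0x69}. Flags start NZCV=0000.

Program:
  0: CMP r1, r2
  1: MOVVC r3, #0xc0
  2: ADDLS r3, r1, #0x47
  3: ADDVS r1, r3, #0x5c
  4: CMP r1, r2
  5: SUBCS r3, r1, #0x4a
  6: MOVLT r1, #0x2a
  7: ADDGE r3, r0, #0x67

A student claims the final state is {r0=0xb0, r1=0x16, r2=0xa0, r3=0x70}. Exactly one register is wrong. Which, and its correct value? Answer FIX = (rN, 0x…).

[0] flags=1001 → (cmp)
[1] flags=1001 VC?F → skip
[2] flags=1001 LS?T → r3=0xba
[3] flags=1001 VS?T → r1=0x16
[4] flags=0000 → (cmp)
[5] flags=0000 CS?F → skip
[6] flags=0000 LT?F → skip
[7] flags=0000 GE?T → r3=0x17

FIX = (r3, 0x17)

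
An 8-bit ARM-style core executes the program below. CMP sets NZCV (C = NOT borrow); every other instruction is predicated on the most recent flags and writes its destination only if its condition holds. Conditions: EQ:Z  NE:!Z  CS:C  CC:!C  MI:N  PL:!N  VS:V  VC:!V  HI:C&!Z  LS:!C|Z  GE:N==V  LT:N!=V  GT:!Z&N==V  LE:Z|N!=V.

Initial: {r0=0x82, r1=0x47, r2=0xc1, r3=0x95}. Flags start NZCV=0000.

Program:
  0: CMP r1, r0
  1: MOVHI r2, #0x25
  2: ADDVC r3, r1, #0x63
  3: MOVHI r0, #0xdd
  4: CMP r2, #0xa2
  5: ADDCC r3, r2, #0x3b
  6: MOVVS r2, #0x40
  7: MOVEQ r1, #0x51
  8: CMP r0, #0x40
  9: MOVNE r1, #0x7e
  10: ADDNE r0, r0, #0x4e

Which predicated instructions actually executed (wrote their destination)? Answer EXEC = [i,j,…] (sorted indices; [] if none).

0: ✓ CMP  NZCV=1001
1: · MOVHI
2: · ADDVC
3: · MOVHI
4: ✓ CMP  NZCV=0010
5: · ADDCC
6: · MOVVS
7: · MOVEQ
8: ✓ CMP  NZCV=0011
9: ✓ MOVNE  r1←0x7e
10: ✓ ADDNE  r0←0xd0

EXEC = [9,10]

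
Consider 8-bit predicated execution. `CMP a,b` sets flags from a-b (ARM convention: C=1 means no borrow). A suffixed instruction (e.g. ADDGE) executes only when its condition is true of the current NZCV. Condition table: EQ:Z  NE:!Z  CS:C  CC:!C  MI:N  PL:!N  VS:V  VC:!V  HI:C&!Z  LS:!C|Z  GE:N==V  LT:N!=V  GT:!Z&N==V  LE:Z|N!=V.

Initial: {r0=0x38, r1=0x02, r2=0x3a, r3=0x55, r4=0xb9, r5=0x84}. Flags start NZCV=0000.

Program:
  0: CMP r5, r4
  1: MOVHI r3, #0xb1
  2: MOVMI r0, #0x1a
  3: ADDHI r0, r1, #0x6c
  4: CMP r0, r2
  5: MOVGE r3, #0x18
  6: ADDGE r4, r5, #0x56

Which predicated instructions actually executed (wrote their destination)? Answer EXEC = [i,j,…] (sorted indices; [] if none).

0: ✓ CMP  NZCV=1000
1: · MOVHI
2: ✓ MOVMI  r0←0x1a
3: · ADDHI
4: ✓ CMP  NZCV=1000
5: · MOVGE
6: · ADDGE

EXEC = [2]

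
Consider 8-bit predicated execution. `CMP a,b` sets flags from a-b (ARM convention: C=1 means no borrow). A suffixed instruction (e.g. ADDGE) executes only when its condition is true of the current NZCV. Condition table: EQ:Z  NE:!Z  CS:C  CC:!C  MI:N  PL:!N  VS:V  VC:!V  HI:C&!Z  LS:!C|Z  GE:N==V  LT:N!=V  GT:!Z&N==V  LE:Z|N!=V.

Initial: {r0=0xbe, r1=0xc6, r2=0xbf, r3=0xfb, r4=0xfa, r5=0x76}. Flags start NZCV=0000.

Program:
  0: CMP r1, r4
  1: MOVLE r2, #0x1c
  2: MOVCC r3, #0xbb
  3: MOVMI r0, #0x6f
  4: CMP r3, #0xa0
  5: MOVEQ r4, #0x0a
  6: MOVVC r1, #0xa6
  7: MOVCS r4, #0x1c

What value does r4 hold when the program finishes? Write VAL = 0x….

0: ✓ CMP  NZCV=1000
1: ✓ MOVLE  r2←0x1c
2: ✓ MOVCC  r3←0xbb
3: ✓ MOVMI  r0←0x6f
4: ✓ CMP  NZCV=0010
5: · MOVEQ
6: ✓ MOVVC  r1←0xa6
7: ✓ MOVCS  r4←0x1c

VAL = 0x1c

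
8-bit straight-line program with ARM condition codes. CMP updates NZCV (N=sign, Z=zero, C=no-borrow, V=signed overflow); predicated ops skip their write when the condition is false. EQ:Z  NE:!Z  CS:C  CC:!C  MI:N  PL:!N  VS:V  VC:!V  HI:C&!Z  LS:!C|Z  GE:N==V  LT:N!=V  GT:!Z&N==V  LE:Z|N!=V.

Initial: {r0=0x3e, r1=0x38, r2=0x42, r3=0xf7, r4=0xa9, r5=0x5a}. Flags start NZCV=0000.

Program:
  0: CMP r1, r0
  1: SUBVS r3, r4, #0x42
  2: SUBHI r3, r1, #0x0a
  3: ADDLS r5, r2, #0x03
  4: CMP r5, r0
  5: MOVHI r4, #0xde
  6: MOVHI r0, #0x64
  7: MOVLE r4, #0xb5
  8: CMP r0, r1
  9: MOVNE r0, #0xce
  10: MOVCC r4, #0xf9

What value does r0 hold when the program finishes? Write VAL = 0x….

0: ✓ CMP  NZCV=1000
1: · SUBVS
2: · SUBHI
3: ✓ ADDLS  r5←0x45
4: ✓ CMP  NZCV=0010
5: ✓ MOVHI  r4←0xde
6: ✓ MOVHI  r0←0x64
7: · MOVLE
8: ✓ CMP  NZCV=0010
9: ✓ MOVNE  r0←0xce
10: · MOVCC

VAL = 0xce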